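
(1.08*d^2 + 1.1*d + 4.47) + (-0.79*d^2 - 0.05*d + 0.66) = 0.29*d^2 + 1.05*d + 5.13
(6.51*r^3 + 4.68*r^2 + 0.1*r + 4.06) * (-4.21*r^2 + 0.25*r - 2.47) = -27.4071*r^5 - 18.0753*r^4 - 15.3307*r^3 - 28.6272*r^2 + 0.768*r - 10.0282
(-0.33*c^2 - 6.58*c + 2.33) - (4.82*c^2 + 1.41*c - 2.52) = -5.15*c^2 - 7.99*c + 4.85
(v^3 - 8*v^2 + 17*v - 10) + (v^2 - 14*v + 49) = v^3 - 7*v^2 + 3*v + 39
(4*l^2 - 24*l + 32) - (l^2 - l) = 3*l^2 - 23*l + 32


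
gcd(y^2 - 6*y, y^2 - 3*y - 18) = y - 6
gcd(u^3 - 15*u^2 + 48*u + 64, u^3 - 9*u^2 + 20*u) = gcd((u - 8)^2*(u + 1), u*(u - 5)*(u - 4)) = 1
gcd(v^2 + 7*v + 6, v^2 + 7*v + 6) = v^2 + 7*v + 6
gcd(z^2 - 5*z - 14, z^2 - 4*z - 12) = z + 2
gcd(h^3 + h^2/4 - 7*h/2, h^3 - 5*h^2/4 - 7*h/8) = h^2 - 7*h/4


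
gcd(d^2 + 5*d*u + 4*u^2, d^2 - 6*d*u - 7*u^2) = d + u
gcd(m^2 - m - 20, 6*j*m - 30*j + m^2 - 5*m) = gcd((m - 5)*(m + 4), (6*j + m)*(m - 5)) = m - 5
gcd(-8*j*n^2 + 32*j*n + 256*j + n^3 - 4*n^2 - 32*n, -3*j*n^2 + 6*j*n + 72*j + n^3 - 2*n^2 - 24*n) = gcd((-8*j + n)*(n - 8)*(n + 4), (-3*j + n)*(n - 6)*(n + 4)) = n + 4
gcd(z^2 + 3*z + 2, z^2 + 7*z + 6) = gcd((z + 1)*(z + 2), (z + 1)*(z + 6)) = z + 1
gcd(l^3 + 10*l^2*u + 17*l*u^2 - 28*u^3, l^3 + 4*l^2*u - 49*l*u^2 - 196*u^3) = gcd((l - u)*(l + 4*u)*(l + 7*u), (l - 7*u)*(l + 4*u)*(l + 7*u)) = l^2 + 11*l*u + 28*u^2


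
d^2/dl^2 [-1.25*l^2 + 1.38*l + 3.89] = -2.50000000000000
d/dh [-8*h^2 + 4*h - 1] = 4 - 16*h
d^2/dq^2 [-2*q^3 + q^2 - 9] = 2 - 12*q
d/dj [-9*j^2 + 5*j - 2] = 5 - 18*j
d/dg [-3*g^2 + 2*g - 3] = 2 - 6*g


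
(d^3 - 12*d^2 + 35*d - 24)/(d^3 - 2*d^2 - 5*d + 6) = (d - 8)/(d + 2)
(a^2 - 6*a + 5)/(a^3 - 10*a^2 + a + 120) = (a - 1)/(a^2 - 5*a - 24)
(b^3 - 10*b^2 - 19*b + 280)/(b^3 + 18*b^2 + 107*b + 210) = (b^2 - 15*b + 56)/(b^2 + 13*b + 42)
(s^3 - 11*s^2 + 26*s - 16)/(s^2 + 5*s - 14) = (s^2 - 9*s + 8)/(s + 7)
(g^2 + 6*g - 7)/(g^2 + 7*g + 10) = (g^2 + 6*g - 7)/(g^2 + 7*g + 10)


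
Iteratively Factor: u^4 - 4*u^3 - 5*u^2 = (u + 1)*(u^3 - 5*u^2) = u*(u + 1)*(u^2 - 5*u) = u^2*(u + 1)*(u - 5)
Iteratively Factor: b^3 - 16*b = (b - 4)*(b^2 + 4*b) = b*(b - 4)*(b + 4)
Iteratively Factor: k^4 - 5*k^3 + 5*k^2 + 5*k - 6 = (k - 3)*(k^3 - 2*k^2 - k + 2) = (k - 3)*(k - 1)*(k^2 - k - 2) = (k - 3)*(k - 1)*(k + 1)*(k - 2)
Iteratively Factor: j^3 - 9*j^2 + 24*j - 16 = (j - 1)*(j^2 - 8*j + 16) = (j - 4)*(j - 1)*(j - 4)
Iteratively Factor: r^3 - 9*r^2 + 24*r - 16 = (r - 4)*(r^2 - 5*r + 4) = (r - 4)^2*(r - 1)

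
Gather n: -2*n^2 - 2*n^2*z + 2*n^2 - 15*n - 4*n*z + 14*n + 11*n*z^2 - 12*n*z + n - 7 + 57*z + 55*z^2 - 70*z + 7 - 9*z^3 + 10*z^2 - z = -2*n^2*z + n*(11*z^2 - 16*z) - 9*z^3 + 65*z^2 - 14*z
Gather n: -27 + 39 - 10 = 2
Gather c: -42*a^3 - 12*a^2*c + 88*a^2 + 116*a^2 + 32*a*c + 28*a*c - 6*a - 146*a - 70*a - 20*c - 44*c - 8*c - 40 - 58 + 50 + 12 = -42*a^3 + 204*a^2 - 222*a + c*(-12*a^2 + 60*a - 72) - 36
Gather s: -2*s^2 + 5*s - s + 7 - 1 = -2*s^2 + 4*s + 6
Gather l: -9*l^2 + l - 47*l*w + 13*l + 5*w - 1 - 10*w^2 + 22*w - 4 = -9*l^2 + l*(14 - 47*w) - 10*w^2 + 27*w - 5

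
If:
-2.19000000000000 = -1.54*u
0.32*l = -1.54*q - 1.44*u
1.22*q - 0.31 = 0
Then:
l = -7.62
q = 0.25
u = 1.42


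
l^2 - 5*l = l*(l - 5)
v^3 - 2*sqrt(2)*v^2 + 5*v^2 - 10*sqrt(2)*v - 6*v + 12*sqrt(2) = (v - 1)*(v + 6)*(v - 2*sqrt(2))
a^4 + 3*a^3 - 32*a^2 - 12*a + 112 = (a - 4)*(a - 2)*(a + 2)*(a + 7)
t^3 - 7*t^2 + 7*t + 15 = (t - 5)*(t - 3)*(t + 1)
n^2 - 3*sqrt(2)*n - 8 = (n - 4*sqrt(2))*(n + sqrt(2))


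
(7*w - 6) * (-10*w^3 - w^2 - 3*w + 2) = -70*w^4 + 53*w^3 - 15*w^2 + 32*w - 12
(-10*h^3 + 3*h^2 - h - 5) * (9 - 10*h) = 100*h^4 - 120*h^3 + 37*h^2 + 41*h - 45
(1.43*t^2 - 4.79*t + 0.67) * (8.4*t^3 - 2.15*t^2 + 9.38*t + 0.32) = 12.012*t^5 - 43.3105*t^4 + 29.3399*t^3 - 45.9131*t^2 + 4.7518*t + 0.2144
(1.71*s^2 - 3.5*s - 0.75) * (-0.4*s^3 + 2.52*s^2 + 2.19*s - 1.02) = -0.684*s^5 + 5.7092*s^4 - 4.7751*s^3 - 11.2992*s^2 + 1.9275*s + 0.765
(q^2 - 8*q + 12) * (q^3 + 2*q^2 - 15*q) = q^5 - 6*q^4 - 19*q^3 + 144*q^2 - 180*q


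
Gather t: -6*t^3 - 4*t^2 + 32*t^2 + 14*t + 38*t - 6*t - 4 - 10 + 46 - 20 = -6*t^3 + 28*t^2 + 46*t + 12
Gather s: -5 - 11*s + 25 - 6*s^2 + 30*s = -6*s^2 + 19*s + 20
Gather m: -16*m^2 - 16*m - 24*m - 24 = -16*m^2 - 40*m - 24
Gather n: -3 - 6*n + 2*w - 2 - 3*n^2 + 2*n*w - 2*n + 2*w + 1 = -3*n^2 + n*(2*w - 8) + 4*w - 4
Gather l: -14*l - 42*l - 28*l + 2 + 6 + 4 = 12 - 84*l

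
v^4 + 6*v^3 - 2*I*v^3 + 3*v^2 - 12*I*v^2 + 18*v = v*(v + 6)*(v - 3*I)*(v + I)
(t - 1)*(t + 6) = t^2 + 5*t - 6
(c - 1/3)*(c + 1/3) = c^2 - 1/9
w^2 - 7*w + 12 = (w - 4)*(w - 3)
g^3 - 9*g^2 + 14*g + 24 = (g - 6)*(g - 4)*(g + 1)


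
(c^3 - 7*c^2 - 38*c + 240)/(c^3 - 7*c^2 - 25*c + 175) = (c^2 - 2*c - 48)/(c^2 - 2*c - 35)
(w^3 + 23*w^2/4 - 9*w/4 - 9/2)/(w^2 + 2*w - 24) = (4*w^2 - w - 3)/(4*(w - 4))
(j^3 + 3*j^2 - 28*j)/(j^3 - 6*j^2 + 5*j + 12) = j*(j + 7)/(j^2 - 2*j - 3)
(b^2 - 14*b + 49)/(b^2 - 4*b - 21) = (b - 7)/(b + 3)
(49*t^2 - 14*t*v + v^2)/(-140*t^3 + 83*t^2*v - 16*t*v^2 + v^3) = (-7*t + v)/(20*t^2 - 9*t*v + v^2)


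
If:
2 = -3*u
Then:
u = -2/3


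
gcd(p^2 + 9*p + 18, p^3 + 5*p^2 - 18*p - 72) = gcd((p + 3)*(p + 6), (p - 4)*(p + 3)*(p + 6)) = p^2 + 9*p + 18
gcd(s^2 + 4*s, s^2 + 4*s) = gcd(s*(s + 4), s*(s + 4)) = s^2 + 4*s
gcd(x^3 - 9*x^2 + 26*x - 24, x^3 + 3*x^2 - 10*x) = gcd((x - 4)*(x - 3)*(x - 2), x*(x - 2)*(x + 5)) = x - 2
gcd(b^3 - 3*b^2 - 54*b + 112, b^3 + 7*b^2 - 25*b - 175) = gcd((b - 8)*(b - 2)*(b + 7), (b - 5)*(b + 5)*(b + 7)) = b + 7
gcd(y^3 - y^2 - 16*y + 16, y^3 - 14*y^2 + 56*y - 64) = y - 4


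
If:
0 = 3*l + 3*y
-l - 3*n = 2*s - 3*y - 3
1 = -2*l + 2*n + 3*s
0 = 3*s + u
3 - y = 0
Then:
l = -3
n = 11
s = -9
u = 27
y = 3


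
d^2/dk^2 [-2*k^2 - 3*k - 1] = -4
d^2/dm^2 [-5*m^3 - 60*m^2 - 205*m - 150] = -30*m - 120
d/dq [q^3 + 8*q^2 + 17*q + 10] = 3*q^2 + 16*q + 17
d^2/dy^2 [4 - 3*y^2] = -6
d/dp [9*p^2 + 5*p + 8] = 18*p + 5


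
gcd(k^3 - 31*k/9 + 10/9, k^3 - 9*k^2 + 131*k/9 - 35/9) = k^2 - 2*k + 5/9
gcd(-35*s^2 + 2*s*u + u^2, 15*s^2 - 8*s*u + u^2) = 5*s - u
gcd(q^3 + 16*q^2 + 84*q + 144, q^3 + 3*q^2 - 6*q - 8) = q + 4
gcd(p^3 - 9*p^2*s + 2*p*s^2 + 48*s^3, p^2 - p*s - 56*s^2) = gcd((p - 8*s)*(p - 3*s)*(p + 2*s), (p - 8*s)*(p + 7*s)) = p - 8*s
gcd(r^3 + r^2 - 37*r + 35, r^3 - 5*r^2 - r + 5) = r^2 - 6*r + 5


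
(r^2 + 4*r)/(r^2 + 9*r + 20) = r/(r + 5)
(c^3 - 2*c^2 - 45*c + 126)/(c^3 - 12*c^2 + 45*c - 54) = (c + 7)/(c - 3)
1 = 1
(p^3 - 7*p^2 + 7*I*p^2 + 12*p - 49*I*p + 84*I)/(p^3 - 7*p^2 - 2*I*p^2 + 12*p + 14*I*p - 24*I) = (p + 7*I)/(p - 2*I)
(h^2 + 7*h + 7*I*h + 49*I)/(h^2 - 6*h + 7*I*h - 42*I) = (h + 7)/(h - 6)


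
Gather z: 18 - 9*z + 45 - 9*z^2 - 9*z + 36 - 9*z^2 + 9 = -18*z^2 - 18*z + 108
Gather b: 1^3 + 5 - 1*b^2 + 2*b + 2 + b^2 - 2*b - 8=0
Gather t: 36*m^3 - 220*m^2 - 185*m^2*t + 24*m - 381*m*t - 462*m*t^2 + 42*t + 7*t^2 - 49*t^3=36*m^3 - 220*m^2 + 24*m - 49*t^3 + t^2*(7 - 462*m) + t*(-185*m^2 - 381*m + 42)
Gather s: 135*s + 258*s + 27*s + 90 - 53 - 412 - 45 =420*s - 420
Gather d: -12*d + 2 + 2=4 - 12*d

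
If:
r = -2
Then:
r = -2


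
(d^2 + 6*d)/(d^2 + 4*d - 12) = d/(d - 2)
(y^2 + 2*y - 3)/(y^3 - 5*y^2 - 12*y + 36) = (y - 1)/(y^2 - 8*y + 12)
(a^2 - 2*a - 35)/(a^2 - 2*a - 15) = (-a^2 + 2*a + 35)/(-a^2 + 2*a + 15)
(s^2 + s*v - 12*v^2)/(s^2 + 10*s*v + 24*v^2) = (s - 3*v)/(s + 6*v)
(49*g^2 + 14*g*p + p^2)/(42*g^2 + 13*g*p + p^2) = (7*g + p)/(6*g + p)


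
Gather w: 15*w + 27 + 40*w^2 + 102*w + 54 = 40*w^2 + 117*w + 81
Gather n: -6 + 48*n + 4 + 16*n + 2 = 64*n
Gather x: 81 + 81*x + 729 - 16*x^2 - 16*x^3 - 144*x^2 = -16*x^3 - 160*x^2 + 81*x + 810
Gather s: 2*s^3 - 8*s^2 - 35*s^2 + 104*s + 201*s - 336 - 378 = 2*s^3 - 43*s^2 + 305*s - 714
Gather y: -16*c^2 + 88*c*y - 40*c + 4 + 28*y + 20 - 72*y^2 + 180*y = -16*c^2 - 40*c - 72*y^2 + y*(88*c + 208) + 24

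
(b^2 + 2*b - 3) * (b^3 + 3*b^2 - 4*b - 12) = b^5 + 5*b^4 - b^3 - 29*b^2 - 12*b + 36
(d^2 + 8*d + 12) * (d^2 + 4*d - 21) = d^4 + 12*d^3 + 23*d^2 - 120*d - 252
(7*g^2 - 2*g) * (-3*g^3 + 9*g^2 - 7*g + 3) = -21*g^5 + 69*g^4 - 67*g^3 + 35*g^2 - 6*g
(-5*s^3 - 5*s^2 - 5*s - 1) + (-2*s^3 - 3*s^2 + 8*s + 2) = -7*s^3 - 8*s^2 + 3*s + 1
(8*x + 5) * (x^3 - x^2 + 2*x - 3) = 8*x^4 - 3*x^3 + 11*x^2 - 14*x - 15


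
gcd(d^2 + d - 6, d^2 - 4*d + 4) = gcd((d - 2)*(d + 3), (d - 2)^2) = d - 2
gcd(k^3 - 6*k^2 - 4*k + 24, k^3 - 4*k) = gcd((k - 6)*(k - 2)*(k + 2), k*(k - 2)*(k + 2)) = k^2 - 4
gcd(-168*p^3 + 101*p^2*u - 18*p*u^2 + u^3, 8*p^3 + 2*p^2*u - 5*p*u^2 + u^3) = 1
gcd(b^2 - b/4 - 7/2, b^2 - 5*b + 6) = b - 2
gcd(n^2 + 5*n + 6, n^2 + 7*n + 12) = n + 3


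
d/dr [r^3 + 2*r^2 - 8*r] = 3*r^2 + 4*r - 8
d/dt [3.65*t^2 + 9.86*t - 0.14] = 7.3*t + 9.86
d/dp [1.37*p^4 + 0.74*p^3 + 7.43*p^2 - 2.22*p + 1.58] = 5.48*p^3 + 2.22*p^2 + 14.86*p - 2.22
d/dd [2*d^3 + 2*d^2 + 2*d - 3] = 6*d^2 + 4*d + 2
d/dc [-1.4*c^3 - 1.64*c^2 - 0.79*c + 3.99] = -4.2*c^2 - 3.28*c - 0.79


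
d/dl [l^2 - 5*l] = 2*l - 5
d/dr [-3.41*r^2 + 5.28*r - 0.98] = 5.28 - 6.82*r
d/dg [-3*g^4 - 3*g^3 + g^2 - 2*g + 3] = -12*g^3 - 9*g^2 + 2*g - 2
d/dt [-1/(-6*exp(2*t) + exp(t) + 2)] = (1 - 12*exp(t))*exp(t)/(-6*exp(2*t) + exp(t) + 2)^2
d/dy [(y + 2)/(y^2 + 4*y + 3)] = (y^2 + 4*y - 2*(y + 2)^2 + 3)/(y^2 + 4*y + 3)^2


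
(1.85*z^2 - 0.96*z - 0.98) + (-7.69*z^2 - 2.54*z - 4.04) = -5.84*z^2 - 3.5*z - 5.02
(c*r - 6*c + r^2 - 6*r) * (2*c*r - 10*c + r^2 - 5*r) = 2*c^2*r^2 - 22*c^2*r + 60*c^2 + 3*c*r^3 - 33*c*r^2 + 90*c*r + r^4 - 11*r^3 + 30*r^2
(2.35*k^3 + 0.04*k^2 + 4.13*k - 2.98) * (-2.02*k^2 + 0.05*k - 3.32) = -4.747*k^5 + 0.0367*k^4 - 16.1426*k^3 + 6.0933*k^2 - 13.8606*k + 9.8936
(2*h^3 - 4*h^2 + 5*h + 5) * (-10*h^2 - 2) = -20*h^5 + 40*h^4 - 54*h^3 - 42*h^2 - 10*h - 10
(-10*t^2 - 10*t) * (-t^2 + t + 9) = 10*t^4 - 100*t^2 - 90*t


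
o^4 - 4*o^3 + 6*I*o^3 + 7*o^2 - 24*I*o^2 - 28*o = o*(o - 4)*(o - I)*(o + 7*I)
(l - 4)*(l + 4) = l^2 - 16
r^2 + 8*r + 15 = (r + 3)*(r + 5)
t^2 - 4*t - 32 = (t - 8)*(t + 4)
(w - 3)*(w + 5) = w^2 + 2*w - 15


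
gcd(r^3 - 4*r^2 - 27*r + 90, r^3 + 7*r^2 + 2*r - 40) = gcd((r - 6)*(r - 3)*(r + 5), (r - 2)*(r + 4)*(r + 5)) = r + 5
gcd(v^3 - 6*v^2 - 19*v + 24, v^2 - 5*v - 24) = v^2 - 5*v - 24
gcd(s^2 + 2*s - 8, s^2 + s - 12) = s + 4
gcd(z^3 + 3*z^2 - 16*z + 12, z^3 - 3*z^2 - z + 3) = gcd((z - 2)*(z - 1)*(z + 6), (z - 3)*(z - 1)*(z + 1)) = z - 1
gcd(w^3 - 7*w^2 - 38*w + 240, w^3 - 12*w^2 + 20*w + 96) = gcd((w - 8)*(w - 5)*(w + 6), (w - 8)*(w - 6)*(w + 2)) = w - 8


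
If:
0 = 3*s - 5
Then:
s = 5/3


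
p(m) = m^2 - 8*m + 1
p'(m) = 2*m - 8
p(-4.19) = 52.08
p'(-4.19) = -16.38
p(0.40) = -2.04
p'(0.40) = -7.20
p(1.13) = -6.76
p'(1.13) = -5.74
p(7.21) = -4.70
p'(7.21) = 6.42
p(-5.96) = 84.20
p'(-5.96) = -19.92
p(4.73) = -14.47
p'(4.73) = 1.46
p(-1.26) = 12.67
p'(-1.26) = -10.52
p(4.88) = -14.23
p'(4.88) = 1.76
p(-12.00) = 241.00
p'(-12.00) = -32.00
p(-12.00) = 241.00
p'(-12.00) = -32.00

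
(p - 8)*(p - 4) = p^2 - 12*p + 32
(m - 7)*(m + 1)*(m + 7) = m^3 + m^2 - 49*m - 49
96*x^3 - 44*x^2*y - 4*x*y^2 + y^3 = (-8*x + y)*(-2*x + y)*(6*x + y)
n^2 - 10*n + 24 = (n - 6)*(n - 4)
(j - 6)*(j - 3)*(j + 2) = j^3 - 7*j^2 + 36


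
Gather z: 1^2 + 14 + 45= 60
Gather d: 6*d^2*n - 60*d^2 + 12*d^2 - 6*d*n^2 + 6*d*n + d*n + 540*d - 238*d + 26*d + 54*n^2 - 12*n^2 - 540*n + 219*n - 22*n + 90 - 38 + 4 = d^2*(6*n - 48) + d*(-6*n^2 + 7*n + 328) + 42*n^2 - 343*n + 56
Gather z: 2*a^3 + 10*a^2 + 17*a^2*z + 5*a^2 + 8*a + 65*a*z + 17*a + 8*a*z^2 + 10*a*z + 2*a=2*a^3 + 15*a^2 + 8*a*z^2 + 27*a + z*(17*a^2 + 75*a)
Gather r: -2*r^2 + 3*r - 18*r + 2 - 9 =-2*r^2 - 15*r - 7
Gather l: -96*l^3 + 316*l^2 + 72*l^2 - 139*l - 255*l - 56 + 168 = -96*l^3 + 388*l^2 - 394*l + 112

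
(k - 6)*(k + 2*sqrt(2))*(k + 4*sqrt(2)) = k^3 - 6*k^2 + 6*sqrt(2)*k^2 - 36*sqrt(2)*k + 16*k - 96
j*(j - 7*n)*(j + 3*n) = j^3 - 4*j^2*n - 21*j*n^2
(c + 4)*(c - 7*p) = c^2 - 7*c*p + 4*c - 28*p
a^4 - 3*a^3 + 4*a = a*(a - 2)^2*(a + 1)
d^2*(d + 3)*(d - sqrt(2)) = d^4 - sqrt(2)*d^3 + 3*d^3 - 3*sqrt(2)*d^2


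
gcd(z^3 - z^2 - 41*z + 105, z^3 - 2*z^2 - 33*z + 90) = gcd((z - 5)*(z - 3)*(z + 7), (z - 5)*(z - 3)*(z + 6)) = z^2 - 8*z + 15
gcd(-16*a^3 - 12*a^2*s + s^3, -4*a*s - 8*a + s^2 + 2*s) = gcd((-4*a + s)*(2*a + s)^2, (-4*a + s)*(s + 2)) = -4*a + s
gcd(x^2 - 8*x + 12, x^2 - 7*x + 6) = x - 6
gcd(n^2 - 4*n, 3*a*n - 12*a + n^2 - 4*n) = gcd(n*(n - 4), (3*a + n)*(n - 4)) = n - 4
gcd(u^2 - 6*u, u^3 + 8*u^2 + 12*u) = u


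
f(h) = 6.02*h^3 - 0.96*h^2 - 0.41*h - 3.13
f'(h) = 18.06*h^2 - 1.92*h - 0.41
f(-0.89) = -7.77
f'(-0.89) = 15.60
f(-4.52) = -576.81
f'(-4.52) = 377.24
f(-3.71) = -322.23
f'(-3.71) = 255.29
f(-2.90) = -156.84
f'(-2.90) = 157.04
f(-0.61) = -4.60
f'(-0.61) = 7.48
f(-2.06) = -58.98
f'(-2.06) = 80.18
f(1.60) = 18.41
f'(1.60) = 42.75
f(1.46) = 12.96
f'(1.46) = 35.28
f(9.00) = 4304.00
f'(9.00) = 1445.17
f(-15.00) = -20530.48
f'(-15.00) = 4091.89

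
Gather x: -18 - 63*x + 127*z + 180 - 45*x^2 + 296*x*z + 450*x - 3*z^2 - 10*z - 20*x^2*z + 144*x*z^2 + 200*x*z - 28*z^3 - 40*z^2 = x^2*(-20*z - 45) + x*(144*z^2 + 496*z + 387) - 28*z^3 - 43*z^2 + 117*z + 162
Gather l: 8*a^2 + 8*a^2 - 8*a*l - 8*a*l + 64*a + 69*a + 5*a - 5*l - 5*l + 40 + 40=16*a^2 + 138*a + l*(-16*a - 10) + 80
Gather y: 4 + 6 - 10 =0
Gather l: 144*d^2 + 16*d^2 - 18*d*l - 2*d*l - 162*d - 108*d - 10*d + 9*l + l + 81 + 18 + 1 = 160*d^2 - 280*d + l*(10 - 20*d) + 100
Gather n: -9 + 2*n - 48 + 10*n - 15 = 12*n - 72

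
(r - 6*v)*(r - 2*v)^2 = r^3 - 10*r^2*v + 28*r*v^2 - 24*v^3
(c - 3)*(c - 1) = c^2 - 4*c + 3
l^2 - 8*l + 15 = (l - 5)*(l - 3)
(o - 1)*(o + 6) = o^2 + 5*o - 6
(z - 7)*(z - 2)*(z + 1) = z^3 - 8*z^2 + 5*z + 14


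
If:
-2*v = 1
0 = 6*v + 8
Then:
No Solution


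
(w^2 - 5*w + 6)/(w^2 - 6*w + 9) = (w - 2)/(w - 3)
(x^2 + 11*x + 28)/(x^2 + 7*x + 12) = (x + 7)/(x + 3)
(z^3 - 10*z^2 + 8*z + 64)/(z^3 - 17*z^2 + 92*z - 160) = (z + 2)/(z - 5)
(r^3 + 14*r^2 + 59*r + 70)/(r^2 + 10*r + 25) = (r^2 + 9*r + 14)/(r + 5)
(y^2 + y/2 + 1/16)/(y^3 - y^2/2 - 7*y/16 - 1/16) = 1/(y - 1)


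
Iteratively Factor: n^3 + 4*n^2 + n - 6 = (n + 3)*(n^2 + n - 2) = (n - 1)*(n + 3)*(n + 2)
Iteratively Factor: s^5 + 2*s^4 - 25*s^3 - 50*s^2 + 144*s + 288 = (s - 3)*(s^4 + 5*s^3 - 10*s^2 - 80*s - 96) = (s - 3)*(s + 2)*(s^3 + 3*s^2 - 16*s - 48) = (s - 3)*(s + 2)*(s + 4)*(s^2 - s - 12) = (s - 3)*(s + 2)*(s + 3)*(s + 4)*(s - 4)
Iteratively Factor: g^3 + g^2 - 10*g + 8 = (g - 1)*(g^2 + 2*g - 8) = (g - 2)*(g - 1)*(g + 4)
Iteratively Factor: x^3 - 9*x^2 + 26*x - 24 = (x - 3)*(x^2 - 6*x + 8) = (x - 3)*(x - 2)*(x - 4)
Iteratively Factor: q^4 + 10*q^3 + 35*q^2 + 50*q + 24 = (q + 4)*(q^3 + 6*q^2 + 11*q + 6) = (q + 1)*(q + 4)*(q^2 + 5*q + 6) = (q + 1)*(q + 2)*(q + 4)*(q + 3)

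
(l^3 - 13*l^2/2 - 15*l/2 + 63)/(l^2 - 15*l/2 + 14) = (l^2 - 3*l - 18)/(l - 4)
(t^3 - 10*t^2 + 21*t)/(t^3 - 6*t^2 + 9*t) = (t - 7)/(t - 3)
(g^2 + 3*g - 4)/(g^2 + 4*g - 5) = (g + 4)/(g + 5)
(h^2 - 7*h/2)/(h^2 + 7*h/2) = (2*h - 7)/(2*h + 7)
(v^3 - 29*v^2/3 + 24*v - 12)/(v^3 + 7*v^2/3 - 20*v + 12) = (v - 6)/(v + 6)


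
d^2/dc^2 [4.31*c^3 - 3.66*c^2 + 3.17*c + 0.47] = 25.86*c - 7.32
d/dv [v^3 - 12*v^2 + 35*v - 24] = 3*v^2 - 24*v + 35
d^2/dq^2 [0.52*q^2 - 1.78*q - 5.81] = 1.04000000000000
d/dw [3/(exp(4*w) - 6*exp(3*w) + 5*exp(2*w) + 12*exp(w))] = 6*(-2*exp(3*w) + 9*exp(2*w) - 5*exp(w) - 6)*exp(-w)/(exp(3*w) - 6*exp(2*w) + 5*exp(w) + 12)^2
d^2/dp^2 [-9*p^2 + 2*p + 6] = -18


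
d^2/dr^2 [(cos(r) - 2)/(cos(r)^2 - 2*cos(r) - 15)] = (9*sin(r)^4*cos(r) - 6*sin(r)^4 + 158*sin(r)^2 + 491*cos(r)/2 + 27*cos(3*r) - cos(5*r)/2 - 16)/(sin(r)^2 + 2*cos(r) + 14)^3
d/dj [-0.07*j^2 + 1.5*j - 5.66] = 1.5 - 0.14*j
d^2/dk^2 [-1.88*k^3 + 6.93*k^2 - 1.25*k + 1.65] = 13.86 - 11.28*k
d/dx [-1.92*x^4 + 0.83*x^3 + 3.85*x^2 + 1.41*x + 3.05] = -7.68*x^3 + 2.49*x^2 + 7.7*x + 1.41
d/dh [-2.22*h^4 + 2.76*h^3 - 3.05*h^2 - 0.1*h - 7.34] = -8.88*h^3 + 8.28*h^2 - 6.1*h - 0.1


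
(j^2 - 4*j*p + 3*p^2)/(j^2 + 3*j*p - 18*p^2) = (j - p)/(j + 6*p)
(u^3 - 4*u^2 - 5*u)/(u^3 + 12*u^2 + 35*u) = (u^2 - 4*u - 5)/(u^2 + 12*u + 35)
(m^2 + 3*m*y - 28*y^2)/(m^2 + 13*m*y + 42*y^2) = (m - 4*y)/(m + 6*y)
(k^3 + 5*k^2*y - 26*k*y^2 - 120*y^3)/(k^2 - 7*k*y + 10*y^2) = (-k^2 - 10*k*y - 24*y^2)/(-k + 2*y)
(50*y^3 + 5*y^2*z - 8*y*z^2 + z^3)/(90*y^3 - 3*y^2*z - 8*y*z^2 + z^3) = (10*y^2 + 3*y*z - z^2)/(18*y^2 + 3*y*z - z^2)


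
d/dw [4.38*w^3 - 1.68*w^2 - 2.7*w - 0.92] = 13.14*w^2 - 3.36*w - 2.7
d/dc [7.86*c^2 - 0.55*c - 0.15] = 15.72*c - 0.55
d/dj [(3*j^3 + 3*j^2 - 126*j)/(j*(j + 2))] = 3*(j^2 + 4*j + 44)/(j^2 + 4*j + 4)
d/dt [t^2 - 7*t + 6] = 2*t - 7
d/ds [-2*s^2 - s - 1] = -4*s - 1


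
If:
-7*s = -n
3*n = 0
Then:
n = 0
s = 0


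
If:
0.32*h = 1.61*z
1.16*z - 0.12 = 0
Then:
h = 0.52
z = 0.10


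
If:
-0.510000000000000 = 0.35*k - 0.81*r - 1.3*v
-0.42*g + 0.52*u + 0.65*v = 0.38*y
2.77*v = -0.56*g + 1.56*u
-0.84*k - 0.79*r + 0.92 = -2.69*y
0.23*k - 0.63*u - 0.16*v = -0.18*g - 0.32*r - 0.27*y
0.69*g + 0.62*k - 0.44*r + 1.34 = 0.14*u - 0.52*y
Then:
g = -0.35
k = -1.09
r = 0.46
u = -0.45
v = -0.18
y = -0.55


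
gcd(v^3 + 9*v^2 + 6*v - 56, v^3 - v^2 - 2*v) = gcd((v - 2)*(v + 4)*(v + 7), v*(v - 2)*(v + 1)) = v - 2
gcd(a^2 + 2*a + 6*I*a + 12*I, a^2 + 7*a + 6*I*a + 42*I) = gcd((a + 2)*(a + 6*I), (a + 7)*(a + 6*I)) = a + 6*I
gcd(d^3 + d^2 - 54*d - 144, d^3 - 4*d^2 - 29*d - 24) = d^2 - 5*d - 24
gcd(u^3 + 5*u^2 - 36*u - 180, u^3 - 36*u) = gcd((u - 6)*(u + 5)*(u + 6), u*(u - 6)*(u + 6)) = u^2 - 36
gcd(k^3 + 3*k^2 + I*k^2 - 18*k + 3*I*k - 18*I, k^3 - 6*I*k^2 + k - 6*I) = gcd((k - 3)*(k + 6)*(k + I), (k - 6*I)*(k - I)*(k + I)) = k + I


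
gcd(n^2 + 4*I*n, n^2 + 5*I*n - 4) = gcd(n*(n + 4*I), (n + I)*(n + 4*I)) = n + 4*I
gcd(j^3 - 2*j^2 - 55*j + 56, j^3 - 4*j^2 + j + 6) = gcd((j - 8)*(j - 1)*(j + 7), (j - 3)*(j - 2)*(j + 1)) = 1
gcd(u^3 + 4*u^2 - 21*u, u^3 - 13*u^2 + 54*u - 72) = u - 3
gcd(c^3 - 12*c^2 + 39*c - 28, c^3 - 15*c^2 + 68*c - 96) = c - 4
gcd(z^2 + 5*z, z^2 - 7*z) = z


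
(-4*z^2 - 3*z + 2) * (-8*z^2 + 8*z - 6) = 32*z^4 - 8*z^3 - 16*z^2 + 34*z - 12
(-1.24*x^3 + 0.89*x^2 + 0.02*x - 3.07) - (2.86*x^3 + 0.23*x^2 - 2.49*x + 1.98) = -4.1*x^3 + 0.66*x^2 + 2.51*x - 5.05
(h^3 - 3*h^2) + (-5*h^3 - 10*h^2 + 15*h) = -4*h^3 - 13*h^2 + 15*h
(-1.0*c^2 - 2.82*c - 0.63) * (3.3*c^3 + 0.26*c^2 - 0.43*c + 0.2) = -3.3*c^5 - 9.566*c^4 - 2.3822*c^3 + 0.8488*c^2 - 0.2931*c - 0.126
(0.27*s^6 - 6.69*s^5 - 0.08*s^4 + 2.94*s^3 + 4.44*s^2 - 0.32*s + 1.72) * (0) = 0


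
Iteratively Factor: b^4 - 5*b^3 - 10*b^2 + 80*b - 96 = (b + 4)*(b^3 - 9*b^2 + 26*b - 24) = (b - 3)*(b + 4)*(b^2 - 6*b + 8) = (b - 4)*(b - 3)*(b + 4)*(b - 2)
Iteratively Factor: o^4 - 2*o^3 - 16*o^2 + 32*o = (o - 4)*(o^3 + 2*o^2 - 8*o) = o*(o - 4)*(o^2 + 2*o - 8) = o*(o - 4)*(o + 4)*(o - 2)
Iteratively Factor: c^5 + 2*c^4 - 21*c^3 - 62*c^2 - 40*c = (c + 2)*(c^4 - 21*c^2 - 20*c) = c*(c + 2)*(c^3 - 21*c - 20) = c*(c - 5)*(c + 2)*(c^2 + 5*c + 4) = c*(c - 5)*(c + 1)*(c + 2)*(c + 4)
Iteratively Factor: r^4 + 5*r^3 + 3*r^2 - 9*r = (r + 3)*(r^3 + 2*r^2 - 3*r) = (r + 3)^2*(r^2 - r) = (r - 1)*(r + 3)^2*(r)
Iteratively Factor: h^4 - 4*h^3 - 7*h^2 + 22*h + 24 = (h + 1)*(h^3 - 5*h^2 - 2*h + 24) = (h + 1)*(h + 2)*(h^2 - 7*h + 12) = (h - 4)*(h + 1)*(h + 2)*(h - 3)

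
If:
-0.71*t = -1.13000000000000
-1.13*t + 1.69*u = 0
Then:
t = 1.59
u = 1.06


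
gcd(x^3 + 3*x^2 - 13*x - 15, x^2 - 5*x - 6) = x + 1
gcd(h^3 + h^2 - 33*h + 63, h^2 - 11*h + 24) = h - 3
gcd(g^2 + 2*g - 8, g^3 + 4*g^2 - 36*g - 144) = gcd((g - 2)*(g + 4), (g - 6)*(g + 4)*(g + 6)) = g + 4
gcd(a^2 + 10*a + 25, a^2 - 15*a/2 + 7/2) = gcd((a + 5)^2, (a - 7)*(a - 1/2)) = 1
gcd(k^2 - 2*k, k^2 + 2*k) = k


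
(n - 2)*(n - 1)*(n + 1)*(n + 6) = n^4 + 4*n^3 - 13*n^2 - 4*n + 12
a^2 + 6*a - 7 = (a - 1)*(a + 7)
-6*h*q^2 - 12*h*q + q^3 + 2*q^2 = q*(-6*h + q)*(q + 2)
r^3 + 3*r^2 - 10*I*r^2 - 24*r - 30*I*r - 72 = (r + 3)*(r - 6*I)*(r - 4*I)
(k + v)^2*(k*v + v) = k^3*v + 2*k^2*v^2 + k^2*v + k*v^3 + 2*k*v^2 + v^3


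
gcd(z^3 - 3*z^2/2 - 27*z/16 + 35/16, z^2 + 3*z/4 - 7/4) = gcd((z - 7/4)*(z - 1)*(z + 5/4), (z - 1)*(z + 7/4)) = z - 1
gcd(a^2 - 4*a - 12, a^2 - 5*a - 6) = a - 6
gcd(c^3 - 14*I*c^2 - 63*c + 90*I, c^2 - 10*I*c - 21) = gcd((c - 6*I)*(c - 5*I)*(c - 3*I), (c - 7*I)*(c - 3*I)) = c - 3*I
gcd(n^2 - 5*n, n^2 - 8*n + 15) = n - 5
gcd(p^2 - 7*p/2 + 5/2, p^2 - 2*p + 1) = p - 1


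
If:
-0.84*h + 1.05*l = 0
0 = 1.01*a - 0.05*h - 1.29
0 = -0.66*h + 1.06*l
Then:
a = 1.28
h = 0.00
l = 0.00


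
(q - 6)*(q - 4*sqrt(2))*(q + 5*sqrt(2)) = q^3 - 6*q^2 + sqrt(2)*q^2 - 40*q - 6*sqrt(2)*q + 240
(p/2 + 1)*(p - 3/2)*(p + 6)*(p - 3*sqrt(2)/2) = p^4/2 - 3*sqrt(2)*p^3/4 + 13*p^3/4 - 39*sqrt(2)*p^2/8 - 9*p + 27*sqrt(2)/2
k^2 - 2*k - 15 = (k - 5)*(k + 3)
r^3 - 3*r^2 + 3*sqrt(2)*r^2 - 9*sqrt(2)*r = r*(r - 3)*(r + 3*sqrt(2))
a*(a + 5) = a^2 + 5*a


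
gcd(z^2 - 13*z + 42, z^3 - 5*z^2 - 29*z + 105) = z - 7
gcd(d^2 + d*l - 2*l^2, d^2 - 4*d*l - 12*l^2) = d + 2*l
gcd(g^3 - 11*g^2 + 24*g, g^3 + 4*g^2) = g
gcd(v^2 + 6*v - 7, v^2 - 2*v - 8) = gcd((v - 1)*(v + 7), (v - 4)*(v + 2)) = 1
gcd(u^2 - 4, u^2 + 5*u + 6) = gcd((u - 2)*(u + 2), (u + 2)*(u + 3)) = u + 2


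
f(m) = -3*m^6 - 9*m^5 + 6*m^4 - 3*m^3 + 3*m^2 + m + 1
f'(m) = -18*m^5 - 45*m^4 + 24*m^3 - 9*m^2 + 6*m + 1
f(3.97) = -19265.87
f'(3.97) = -27544.69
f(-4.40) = -4367.39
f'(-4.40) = 10574.43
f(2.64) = -1909.00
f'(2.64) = -4098.48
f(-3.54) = 209.79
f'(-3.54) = 1742.10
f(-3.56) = 173.90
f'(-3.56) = 1847.38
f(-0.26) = 1.03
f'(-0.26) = -1.77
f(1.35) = -38.15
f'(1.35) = -178.43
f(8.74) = -1762919.77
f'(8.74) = -1165161.42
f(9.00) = -2088332.00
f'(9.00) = -1341305.00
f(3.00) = -3938.00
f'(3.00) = -7433.00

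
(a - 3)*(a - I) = a^2 - 3*a - I*a + 3*I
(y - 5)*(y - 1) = y^2 - 6*y + 5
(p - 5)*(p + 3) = p^2 - 2*p - 15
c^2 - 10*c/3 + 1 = (c - 3)*(c - 1/3)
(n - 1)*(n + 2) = n^2 + n - 2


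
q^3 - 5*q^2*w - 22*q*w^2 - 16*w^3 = (q - 8*w)*(q + w)*(q + 2*w)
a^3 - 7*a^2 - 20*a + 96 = (a - 8)*(a - 3)*(a + 4)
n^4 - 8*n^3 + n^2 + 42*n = n*(n - 7)*(n - 3)*(n + 2)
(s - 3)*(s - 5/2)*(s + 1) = s^3 - 9*s^2/2 + 2*s + 15/2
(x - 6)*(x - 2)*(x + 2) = x^3 - 6*x^2 - 4*x + 24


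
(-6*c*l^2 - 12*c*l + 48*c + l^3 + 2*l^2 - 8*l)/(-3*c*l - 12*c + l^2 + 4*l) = (6*c*l - 12*c - l^2 + 2*l)/(3*c - l)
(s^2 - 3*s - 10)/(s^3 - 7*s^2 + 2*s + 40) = 1/(s - 4)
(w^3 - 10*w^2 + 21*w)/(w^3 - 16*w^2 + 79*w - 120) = w*(w - 7)/(w^2 - 13*w + 40)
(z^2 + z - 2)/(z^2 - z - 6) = (z - 1)/(z - 3)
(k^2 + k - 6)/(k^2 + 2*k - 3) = (k - 2)/(k - 1)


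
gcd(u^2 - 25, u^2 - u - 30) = u + 5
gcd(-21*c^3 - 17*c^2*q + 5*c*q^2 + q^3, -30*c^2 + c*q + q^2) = 1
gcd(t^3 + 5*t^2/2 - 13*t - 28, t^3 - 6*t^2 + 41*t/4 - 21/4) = t - 7/2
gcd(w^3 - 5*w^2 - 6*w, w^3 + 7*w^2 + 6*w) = w^2 + w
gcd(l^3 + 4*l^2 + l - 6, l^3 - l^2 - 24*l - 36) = l^2 + 5*l + 6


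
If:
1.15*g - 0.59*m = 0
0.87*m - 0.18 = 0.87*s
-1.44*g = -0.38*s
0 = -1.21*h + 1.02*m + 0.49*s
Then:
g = -0.11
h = -0.36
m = -0.22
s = -0.43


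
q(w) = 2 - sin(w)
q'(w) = -cos(w)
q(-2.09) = 2.87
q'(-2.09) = 0.50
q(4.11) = 2.82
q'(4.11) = 0.57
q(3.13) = 1.99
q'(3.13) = 1.00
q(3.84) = 2.64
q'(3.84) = 0.77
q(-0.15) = 2.15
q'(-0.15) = -0.99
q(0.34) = 1.67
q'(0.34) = -0.94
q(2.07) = 1.12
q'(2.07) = 0.48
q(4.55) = 2.99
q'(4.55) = 0.16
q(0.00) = 2.00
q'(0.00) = -1.00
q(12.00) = 2.54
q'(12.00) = -0.84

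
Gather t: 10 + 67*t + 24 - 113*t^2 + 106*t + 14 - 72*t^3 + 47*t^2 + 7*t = -72*t^3 - 66*t^2 + 180*t + 48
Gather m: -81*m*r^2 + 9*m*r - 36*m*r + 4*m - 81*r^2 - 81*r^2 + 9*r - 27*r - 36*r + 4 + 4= m*(-81*r^2 - 27*r + 4) - 162*r^2 - 54*r + 8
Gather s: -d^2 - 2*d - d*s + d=-d^2 - d*s - d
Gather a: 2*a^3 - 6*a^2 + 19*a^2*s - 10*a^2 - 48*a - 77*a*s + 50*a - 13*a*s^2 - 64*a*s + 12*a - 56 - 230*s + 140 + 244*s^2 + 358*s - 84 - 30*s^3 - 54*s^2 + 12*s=2*a^3 + a^2*(19*s - 16) + a*(-13*s^2 - 141*s + 14) - 30*s^3 + 190*s^2 + 140*s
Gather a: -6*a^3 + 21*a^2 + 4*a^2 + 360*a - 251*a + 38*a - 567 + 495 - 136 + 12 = -6*a^3 + 25*a^2 + 147*a - 196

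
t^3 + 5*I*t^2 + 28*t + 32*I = (t - 4*I)*(t + I)*(t + 8*I)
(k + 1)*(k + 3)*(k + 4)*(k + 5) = k^4 + 13*k^3 + 59*k^2 + 107*k + 60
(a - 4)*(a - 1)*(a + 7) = a^3 + 2*a^2 - 31*a + 28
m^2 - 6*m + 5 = (m - 5)*(m - 1)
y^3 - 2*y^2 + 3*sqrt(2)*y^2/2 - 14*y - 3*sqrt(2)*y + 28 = (y - 2)*(y - 2*sqrt(2))*(y + 7*sqrt(2)/2)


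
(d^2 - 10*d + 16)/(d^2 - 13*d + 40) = (d - 2)/(d - 5)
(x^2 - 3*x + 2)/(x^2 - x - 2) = (x - 1)/(x + 1)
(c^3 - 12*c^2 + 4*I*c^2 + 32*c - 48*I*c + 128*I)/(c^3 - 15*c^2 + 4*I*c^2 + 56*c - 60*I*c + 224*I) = (c - 4)/(c - 7)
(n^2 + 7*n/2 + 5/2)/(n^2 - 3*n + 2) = (2*n^2 + 7*n + 5)/(2*(n^2 - 3*n + 2))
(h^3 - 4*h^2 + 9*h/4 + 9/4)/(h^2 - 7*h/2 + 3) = (2*h^2 - 5*h - 3)/(2*(h - 2))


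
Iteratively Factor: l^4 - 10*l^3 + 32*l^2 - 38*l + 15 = (l - 1)*(l^3 - 9*l^2 + 23*l - 15) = (l - 3)*(l - 1)*(l^2 - 6*l + 5) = (l - 3)*(l - 1)^2*(l - 5)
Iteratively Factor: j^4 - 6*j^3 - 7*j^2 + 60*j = (j - 5)*(j^3 - j^2 - 12*j) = j*(j - 5)*(j^2 - j - 12) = j*(j - 5)*(j + 3)*(j - 4)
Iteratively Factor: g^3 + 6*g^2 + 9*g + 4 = (g + 1)*(g^2 + 5*g + 4) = (g + 1)*(g + 4)*(g + 1)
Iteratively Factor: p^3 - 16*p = (p - 4)*(p^2 + 4*p) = (p - 4)*(p + 4)*(p)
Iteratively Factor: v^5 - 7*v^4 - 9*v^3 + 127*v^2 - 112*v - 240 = (v + 1)*(v^4 - 8*v^3 - v^2 + 128*v - 240) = (v + 1)*(v + 4)*(v^3 - 12*v^2 + 47*v - 60) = (v - 4)*(v + 1)*(v + 4)*(v^2 - 8*v + 15) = (v - 5)*(v - 4)*(v + 1)*(v + 4)*(v - 3)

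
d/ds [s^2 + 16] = 2*s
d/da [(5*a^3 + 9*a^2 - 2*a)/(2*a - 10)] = (5*a^3 - 33*a^2 - 45*a + 5)/(a^2 - 10*a + 25)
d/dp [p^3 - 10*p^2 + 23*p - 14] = 3*p^2 - 20*p + 23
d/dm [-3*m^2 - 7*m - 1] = -6*m - 7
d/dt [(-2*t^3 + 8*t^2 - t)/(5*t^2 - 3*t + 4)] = (-10*t^4 + 12*t^3 - 43*t^2 + 64*t - 4)/(25*t^4 - 30*t^3 + 49*t^2 - 24*t + 16)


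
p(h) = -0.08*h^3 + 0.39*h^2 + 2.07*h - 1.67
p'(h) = -0.24*h^2 + 0.78*h + 2.07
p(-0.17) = -2.01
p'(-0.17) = 1.93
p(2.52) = 4.74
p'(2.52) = 2.51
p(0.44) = -0.69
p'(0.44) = 2.37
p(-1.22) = -3.47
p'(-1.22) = 0.76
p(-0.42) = -2.46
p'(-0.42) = 1.70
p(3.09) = 6.09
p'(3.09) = 2.19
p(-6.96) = 29.79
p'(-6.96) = -14.98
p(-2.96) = -2.31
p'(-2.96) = -2.34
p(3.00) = 5.89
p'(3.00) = 2.25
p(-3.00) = -2.21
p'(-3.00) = -2.43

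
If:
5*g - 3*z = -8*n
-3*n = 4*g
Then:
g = -9*z/17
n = 12*z/17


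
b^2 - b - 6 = (b - 3)*(b + 2)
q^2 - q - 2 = (q - 2)*(q + 1)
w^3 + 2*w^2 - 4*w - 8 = (w - 2)*(w + 2)^2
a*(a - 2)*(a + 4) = a^3 + 2*a^2 - 8*a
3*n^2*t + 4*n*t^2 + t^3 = t*(n + t)*(3*n + t)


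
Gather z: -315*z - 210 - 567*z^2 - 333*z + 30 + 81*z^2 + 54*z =-486*z^2 - 594*z - 180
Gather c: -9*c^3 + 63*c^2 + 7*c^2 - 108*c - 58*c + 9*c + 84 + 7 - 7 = -9*c^3 + 70*c^2 - 157*c + 84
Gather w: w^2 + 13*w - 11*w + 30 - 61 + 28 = w^2 + 2*w - 3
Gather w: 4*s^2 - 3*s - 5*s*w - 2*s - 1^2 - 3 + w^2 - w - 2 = 4*s^2 - 5*s + w^2 + w*(-5*s - 1) - 6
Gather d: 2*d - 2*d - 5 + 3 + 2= 0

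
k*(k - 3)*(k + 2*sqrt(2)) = k^3 - 3*k^2 + 2*sqrt(2)*k^2 - 6*sqrt(2)*k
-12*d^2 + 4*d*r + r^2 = (-2*d + r)*(6*d + r)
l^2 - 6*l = l*(l - 6)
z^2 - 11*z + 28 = (z - 7)*(z - 4)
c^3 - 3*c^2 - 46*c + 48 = (c - 8)*(c - 1)*(c + 6)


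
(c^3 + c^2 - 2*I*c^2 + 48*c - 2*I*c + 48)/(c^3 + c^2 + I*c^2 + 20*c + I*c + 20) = (c^2 - 2*I*c + 48)/(c^2 + I*c + 20)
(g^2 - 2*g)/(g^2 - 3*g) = (g - 2)/(g - 3)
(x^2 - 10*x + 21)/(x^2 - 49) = (x - 3)/(x + 7)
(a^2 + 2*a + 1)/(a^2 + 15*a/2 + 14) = 2*(a^2 + 2*a + 1)/(2*a^2 + 15*a + 28)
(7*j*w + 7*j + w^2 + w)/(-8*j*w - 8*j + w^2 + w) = (7*j + w)/(-8*j + w)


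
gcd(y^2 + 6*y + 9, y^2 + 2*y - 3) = y + 3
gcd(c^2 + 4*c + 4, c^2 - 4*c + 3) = 1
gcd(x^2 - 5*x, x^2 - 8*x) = x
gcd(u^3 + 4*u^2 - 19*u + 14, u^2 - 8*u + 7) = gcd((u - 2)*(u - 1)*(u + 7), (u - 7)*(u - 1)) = u - 1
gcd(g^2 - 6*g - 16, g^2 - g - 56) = g - 8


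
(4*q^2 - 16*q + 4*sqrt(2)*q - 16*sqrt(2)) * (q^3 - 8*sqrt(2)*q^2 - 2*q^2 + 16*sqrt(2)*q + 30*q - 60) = 4*q^5 - 28*sqrt(2)*q^4 - 24*q^4 + 88*q^3 + 168*sqrt(2)*q^3 - 336*q^2 - 104*sqrt(2)*q^2 - 720*sqrt(2)*q + 448*q + 960*sqrt(2)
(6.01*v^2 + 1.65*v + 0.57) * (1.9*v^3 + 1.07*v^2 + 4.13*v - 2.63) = 11.419*v^5 + 9.5657*v^4 + 27.6698*v^3 - 8.3819*v^2 - 1.9854*v - 1.4991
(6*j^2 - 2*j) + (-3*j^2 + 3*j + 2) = 3*j^2 + j + 2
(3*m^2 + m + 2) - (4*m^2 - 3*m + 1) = -m^2 + 4*m + 1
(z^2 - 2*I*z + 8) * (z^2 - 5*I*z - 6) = z^4 - 7*I*z^3 - 8*z^2 - 28*I*z - 48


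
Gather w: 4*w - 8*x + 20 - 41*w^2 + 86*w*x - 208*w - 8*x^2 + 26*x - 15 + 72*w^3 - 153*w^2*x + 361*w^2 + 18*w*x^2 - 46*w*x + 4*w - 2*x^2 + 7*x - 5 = 72*w^3 + w^2*(320 - 153*x) + w*(18*x^2 + 40*x - 200) - 10*x^2 + 25*x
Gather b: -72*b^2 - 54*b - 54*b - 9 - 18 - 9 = -72*b^2 - 108*b - 36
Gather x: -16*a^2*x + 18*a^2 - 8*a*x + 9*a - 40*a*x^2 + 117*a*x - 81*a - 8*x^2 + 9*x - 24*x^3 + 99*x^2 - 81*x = 18*a^2 - 72*a - 24*x^3 + x^2*(91 - 40*a) + x*(-16*a^2 + 109*a - 72)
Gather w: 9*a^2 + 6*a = 9*a^2 + 6*a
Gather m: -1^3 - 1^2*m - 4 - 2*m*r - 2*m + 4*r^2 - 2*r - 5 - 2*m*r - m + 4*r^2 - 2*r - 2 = m*(-4*r - 4) + 8*r^2 - 4*r - 12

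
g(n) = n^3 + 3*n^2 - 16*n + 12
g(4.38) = 83.50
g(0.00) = 12.00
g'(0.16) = -14.96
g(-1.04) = 30.76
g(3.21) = 24.63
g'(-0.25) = -17.31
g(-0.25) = 16.17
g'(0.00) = -16.00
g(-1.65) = 42.08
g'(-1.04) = -19.00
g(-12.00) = -1092.00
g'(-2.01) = -15.94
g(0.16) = 9.52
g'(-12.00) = 344.00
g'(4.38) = 67.83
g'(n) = 3*n^2 + 6*n - 16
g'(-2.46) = -12.61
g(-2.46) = 54.63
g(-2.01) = 48.16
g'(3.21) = 34.17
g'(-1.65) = -17.73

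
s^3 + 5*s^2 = s^2*(s + 5)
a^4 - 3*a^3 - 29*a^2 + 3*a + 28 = (a - 7)*(a - 1)*(a + 1)*(a + 4)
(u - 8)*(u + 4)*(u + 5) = u^3 + u^2 - 52*u - 160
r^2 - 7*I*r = r*(r - 7*I)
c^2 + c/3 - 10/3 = (c - 5/3)*(c + 2)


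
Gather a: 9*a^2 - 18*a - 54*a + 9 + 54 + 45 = 9*a^2 - 72*a + 108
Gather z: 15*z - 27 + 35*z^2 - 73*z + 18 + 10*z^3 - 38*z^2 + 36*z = 10*z^3 - 3*z^2 - 22*z - 9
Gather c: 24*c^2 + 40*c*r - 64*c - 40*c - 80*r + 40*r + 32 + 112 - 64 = 24*c^2 + c*(40*r - 104) - 40*r + 80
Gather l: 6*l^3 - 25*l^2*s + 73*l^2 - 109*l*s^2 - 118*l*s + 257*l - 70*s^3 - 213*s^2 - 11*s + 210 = 6*l^3 + l^2*(73 - 25*s) + l*(-109*s^2 - 118*s + 257) - 70*s^3 - 213*s^2 - 11*s + 210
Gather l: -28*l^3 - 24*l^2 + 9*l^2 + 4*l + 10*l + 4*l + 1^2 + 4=-28*l^3 - 15*l^2 + 18*l + 5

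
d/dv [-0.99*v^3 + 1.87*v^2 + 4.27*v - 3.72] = -2.97*v^2 + 3.74*v + 4.27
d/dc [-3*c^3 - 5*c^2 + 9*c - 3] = -9*c^2 - 10*c + 9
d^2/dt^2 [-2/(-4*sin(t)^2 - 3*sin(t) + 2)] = 2*(-64*sin(t)^4 - 36*sin(t)^3 + 55*sin(t)^2 + 66*sin(t) + 34)/(3*sin(t) - 2*cos(2*t))^3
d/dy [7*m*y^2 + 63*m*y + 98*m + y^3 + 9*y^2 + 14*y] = 14*m*y + 63*m + 3*y^2 + 18*y + 14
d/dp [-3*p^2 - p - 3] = -6*p - 1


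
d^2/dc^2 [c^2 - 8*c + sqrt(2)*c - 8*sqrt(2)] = 2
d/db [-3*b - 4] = -3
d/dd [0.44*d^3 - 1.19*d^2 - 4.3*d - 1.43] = 1.32*d^2 - 2.38*d - 4.3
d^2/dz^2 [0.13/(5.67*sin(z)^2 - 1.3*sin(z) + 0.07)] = (-16.717428*sin(z)^4 + 2.87469*sin(z)^3 + 25.06283*sin(z)^2 - 5.76121*sin(z) + 0.336206)/(5.67*sin(z)^2 - 1.3*sin(z) + 0.07)^3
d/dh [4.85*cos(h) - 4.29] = -4.85*sin(h)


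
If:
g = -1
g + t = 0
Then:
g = -1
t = 1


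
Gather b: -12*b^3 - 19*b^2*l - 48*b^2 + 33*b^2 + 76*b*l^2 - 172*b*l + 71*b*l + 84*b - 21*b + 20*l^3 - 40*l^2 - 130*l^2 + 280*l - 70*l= -12*b^3 + b^2*(-19*l - 15) + b*(76*l^2 - 101*l + 63) + 20*l^3 - 170*l^2 + 210*l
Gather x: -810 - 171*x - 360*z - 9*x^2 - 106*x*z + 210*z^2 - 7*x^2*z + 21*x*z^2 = x^2*(-7*z - 9) + x*(21*z^2 - 106*z - 171) + 210*z^2 - 360*z - 810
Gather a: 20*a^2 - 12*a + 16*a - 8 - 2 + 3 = 20*a^2 + 4*a - 7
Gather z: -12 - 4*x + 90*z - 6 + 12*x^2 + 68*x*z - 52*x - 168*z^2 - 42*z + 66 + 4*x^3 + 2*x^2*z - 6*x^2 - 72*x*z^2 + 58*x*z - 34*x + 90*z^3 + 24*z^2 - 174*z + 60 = 4*x^3 + 6*x^2 - 90*x + 90*z^3 + z^2*(-72*x - 144) + z*(2*x^2 + 126*x - 126) + 108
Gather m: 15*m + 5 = 15*m + 5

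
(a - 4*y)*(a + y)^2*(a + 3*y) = a^4 + a^3*y - 13*a^2*y^2 - 25*a*y^3 - 12*y^4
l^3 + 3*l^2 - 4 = (l - 1)*(l + 2)^2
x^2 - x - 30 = (x - 6)*(x + 5)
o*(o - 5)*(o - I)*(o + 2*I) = o^4 - 5*o^3 + I*o^3 + 2*o^2 - 5*I*o^2 - 10*o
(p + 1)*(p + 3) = p^2 + 4*p + 3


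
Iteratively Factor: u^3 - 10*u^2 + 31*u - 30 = (u - 3)*(u^2 - 7*u + 10) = (u - 3)*(u - 2)*(u - 5)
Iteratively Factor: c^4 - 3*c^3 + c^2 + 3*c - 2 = (c - 2)*(c^3 - c^2 - c + 1) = (c - 2)*(c - 1)*(c^2 - 1) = (c - 2)*(c - 1)^2*(c + 1)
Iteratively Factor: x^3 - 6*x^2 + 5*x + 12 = (x - 3)*(x^2 - 3*x - 4) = (x - 3)*(x + 1)*(x - 4)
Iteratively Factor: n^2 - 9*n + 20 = (n - 4)*(n - 5)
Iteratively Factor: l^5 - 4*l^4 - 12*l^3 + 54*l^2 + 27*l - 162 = (l - 3)*(l^4 - l^3 - 15*l^2 + 9*l + 54) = (l - 3)*(l + 3)*(l^3 - 4*l^2 - 3*l + 18) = (l - 3)^2*(l + 3)*(l^2 - l - 6) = (l - 3)^3*(l + 3)*(l + 2)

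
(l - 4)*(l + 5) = l^2 + l - 20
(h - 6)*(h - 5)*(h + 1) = h^3 - 10*h^2 + 19*h + 30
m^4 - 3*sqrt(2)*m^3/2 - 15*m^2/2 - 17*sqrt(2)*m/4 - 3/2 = (m - 3*sqrt(2))*(m + sqrt(2)/2)^3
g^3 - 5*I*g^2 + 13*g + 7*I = (g - 7*I)*(g + I)^2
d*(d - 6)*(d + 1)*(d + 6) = d^4 + d^3 - 36*d^2 - 36*d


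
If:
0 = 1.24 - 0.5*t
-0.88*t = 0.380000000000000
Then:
No Solution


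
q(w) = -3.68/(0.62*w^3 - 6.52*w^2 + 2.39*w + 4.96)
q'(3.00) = -0.08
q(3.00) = 0.12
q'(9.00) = 0.05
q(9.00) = 0.07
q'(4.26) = -0.02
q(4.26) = 0.07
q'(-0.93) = 5.13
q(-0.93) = 1.08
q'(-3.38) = 0.02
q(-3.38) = 0.04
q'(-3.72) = 0.02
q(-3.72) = 0.03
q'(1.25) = -38.24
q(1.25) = 3.58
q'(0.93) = -7.17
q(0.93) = -1.80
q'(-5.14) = 0.01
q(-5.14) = 0.01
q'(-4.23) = 0.01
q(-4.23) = 0.02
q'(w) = -3.68*(-1.86*w^2 + 13.04*w - 2.39)/(0.62*w^3 - 6.52*w^2 + 2.39*w + 4.96)^2 = (6.8448*w^2 - 47.9872*w + 8.7952)/(0.62*w^3 - 6.52*w^2 + 2.39*w + 4.96)^2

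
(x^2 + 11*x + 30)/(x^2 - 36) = (x + 5)/(x - 6)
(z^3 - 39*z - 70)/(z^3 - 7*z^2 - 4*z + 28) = (z + 5)/(z - 2)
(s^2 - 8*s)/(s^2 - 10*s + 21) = s*(s - 8)/(s^2 - 10*s + 21)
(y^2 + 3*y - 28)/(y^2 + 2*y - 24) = (y + 7)/(y + 6)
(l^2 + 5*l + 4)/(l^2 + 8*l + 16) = (l + 1)/(l + 4)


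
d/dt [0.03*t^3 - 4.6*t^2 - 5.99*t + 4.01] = 0.09*t^2 - 9.2*t - 5.99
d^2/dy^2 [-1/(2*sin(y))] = (sin(y)^2 - 2)/(2*sin(y)^3)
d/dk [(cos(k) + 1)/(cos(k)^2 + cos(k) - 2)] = (cos(k)^2 + 2*cos(k) + 3)*sin(k)/(cos(k)^2 + cos(k) - 2)^2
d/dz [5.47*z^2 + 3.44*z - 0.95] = 10.94*z + 3.44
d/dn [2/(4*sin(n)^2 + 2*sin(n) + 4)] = -(4*sin(n) + 1)*cos(n)/(sin(n) - cos(2*n) + 3)^2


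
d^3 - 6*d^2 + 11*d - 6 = (d - 3)*(d - 2)*(d - 1)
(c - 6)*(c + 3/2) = c^2 - 9*c/2 - 9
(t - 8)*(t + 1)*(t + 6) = t^3 - t^2 - 50*t - 48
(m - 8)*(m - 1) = m^2 - 9*m + 8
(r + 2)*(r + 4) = r^2 + 6*r + 8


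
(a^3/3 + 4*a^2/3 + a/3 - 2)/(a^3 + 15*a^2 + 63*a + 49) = (a^3 + 4*a^2 + a - 6)/(3*(a^3 + 15*a^2 + 63*a + 49))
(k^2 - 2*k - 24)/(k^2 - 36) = (k + 4)/(k + 6)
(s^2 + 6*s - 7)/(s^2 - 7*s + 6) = (s + 7)/(s - 6)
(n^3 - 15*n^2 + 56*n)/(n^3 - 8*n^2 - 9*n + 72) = n*(n - 7)/(n^2 - 9)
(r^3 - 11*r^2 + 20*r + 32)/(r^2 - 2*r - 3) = (r^2 - 12*r + 32)/(r - 3)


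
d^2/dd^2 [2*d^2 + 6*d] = 4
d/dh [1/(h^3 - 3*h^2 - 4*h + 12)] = (-3*h^2 + 6*h + 4)/(h^3 - 3*h^2 - 4*h + 12)^2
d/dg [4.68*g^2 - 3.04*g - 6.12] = 9.36*g - 3.04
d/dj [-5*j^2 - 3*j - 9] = -10*j - 3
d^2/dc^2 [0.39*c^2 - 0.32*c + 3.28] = 0.780000000000000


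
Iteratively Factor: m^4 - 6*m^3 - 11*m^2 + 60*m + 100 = (m - 5)*(m^3 - m^2 - 16*m - 20) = (m - 5)^2*(m^2 + 4*m + 4) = (m - 5)^2*(m + 2)*(m + 2)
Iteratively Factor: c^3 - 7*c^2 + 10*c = (c - 2)*(c^2 - 5*c) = c*(c - 2)*(c - 5)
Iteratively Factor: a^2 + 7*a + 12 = (a + 4)*(a + 3)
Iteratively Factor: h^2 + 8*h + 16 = (h + 4)*(h + 4)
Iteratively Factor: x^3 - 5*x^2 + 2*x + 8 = (x - 2)*(x^2 - 3*x - 4) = (x - 2)*(x + 1)*(x - 4)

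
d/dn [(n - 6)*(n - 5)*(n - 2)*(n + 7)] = 4*n^3 - 18*n^2 - 78*n + 304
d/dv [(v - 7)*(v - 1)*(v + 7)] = 3*v^2 - 2*v - 49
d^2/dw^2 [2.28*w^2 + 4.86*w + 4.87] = 4.56000000000000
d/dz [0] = 0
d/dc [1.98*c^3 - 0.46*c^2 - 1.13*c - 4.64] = 5.94*c^2 - 0.92*c - 1.13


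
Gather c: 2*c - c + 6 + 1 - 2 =c + 5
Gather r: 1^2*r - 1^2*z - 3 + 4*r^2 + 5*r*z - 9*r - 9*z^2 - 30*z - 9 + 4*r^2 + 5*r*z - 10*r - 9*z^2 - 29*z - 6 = 8*r^2 + r*(10*z - 18) - 18*z^2 - 60*z - 18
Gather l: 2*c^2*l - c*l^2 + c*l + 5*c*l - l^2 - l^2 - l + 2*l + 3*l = l^2*(-c - 2) + l*(2*c^2 + 6*c + 4)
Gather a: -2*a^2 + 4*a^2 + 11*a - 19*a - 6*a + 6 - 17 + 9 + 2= 2*a^2 - 14*a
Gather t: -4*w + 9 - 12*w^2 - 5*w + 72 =-12*w^2 - 9*w + 81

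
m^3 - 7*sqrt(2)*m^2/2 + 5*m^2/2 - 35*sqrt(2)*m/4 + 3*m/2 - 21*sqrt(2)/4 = (m + 1)*(m + 3/2)*(m - 7*sqrt(2)/2)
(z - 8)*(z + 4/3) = z^2 - 20*z/3 - 32/3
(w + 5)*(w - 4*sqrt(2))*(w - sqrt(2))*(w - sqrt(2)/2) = w^4 - 11*sqrt(2)*w^3/2 + 5*w^3 - 55*sqrt(2)*w^2/2 + 13*w^2 - 4*sqrt(2)*w + 65*w - 20*sqrt(2)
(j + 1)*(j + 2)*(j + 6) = j^3 + 9*j^2 + 20*j + 12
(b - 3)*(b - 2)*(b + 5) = b^3 - 19*b + 30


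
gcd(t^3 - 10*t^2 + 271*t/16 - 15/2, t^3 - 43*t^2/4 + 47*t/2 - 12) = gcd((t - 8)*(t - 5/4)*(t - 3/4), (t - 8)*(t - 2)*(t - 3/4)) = t^2 - 35*t/4 + 6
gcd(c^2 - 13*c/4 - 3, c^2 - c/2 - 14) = c - 4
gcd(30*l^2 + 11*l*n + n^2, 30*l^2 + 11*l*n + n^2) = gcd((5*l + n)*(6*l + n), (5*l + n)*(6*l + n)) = 30*l^2 + 11*l*n + n^2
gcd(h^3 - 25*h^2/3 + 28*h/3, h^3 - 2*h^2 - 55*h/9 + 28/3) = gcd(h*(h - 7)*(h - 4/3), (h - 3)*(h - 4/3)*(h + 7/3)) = h - 4/3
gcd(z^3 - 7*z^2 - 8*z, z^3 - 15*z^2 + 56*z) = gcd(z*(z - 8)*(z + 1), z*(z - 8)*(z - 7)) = z^2 - 8*z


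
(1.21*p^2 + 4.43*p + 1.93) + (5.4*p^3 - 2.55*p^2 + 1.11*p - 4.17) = 5.4*p^3 - 1.34*p^2 + 5.54*p - 2.24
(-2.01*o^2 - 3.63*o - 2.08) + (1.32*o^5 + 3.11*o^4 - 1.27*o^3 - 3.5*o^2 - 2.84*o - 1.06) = 1.32*o^5 + 3.11*o^4 - 1.27*o^3 - 5.51*o^2 - 6.47*o - 3.14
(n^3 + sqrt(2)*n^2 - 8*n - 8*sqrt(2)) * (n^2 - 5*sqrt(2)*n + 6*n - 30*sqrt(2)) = n^5 - 4*sqrt(2)*n^4 + 6*n^4 - 24*sqrt(2)*n^3 - 18*n^3 - 108*n^2 + 32*sqrt(2)*n^2 + 80*n + 192*sqrt(2)*n + 480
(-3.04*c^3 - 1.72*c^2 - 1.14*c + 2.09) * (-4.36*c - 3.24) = 13.2544*c^4 + 17.3488*c^3 + 10.5432*c^2 - 5.4188*c - 6.7716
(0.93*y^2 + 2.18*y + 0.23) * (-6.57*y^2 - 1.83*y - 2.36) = -6.1101*y^4 - 16.0245*y^3 - 7.6953*y^2 - 5.5657*y - 0.5428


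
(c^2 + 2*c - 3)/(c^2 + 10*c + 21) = (c - 1)/(c + 7)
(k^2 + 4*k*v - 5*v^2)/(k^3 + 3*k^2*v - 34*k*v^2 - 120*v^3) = (-k + v)/(-k^2 + 2*k*v + 24*v^2)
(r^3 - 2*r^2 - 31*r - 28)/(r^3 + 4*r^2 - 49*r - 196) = (r + 1)/(r + 7)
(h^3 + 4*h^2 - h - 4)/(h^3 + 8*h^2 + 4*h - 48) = (h^2 - 1)/(h^2 + 4*h - 12)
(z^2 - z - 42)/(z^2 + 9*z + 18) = (z - 7)/(z + 3)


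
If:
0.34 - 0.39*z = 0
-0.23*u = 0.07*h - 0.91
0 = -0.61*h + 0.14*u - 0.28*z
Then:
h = 0.47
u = 3.81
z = 0.87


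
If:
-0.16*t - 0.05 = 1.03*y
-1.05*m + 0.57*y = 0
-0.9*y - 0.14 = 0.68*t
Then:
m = -0.01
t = -0.18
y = -0.02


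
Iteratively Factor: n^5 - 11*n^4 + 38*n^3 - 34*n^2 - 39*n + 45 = (n - 1)*(n^4 - 10*n^3 + 28*n^2 - 6*n - 45) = (n - 3)*(n - 1)*(n^3 - 7*n^2 + 7*n + 15) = (n - 3)*(n - 1)*(n + 1)*(n^2 - 8*n + 15) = (n - 5)*(n - 3)*(n - 1)*(n + 1)*(n - 3)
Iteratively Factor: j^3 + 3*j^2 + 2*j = (j + 2)*(j^2 + j) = (j + 1)*(j + 2)*(j)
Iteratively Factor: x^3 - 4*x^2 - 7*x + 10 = (x - 1)*(x^2 - 3*x - 10) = (x - 5)*(x - 1)*(x + 2)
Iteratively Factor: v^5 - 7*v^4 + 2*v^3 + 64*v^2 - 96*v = (v - 4)*(v^4 - 3*v^3 - 10*v^2 + 24*v) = v*(v - 4)*(v^3 - 3*v^2 - 10*v + 24) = v*(v - 4)*(v + 3)*(v^2 - 6*v + 8) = v*(v - 4)*(v - 2)*(v + 3)*(v - 4)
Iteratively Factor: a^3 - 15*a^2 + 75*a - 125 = (a - 5)*(a^2 - 10*a + 25) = (a - 5)^2*(a - 5)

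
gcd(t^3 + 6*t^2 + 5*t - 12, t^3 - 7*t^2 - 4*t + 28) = 1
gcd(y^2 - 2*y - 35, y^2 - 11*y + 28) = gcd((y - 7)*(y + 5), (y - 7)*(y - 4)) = y - 7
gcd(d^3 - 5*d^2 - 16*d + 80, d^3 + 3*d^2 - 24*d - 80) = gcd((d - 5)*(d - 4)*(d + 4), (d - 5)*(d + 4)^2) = d^2 - d - 20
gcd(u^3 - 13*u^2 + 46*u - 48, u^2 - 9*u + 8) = u - 8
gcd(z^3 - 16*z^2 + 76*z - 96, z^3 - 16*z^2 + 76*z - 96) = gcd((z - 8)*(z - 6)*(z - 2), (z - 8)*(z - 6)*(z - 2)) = z^3 - 16*z^2 + 76*z - 96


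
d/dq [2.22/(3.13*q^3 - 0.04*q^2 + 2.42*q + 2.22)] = (-20.8458*q^2 + 0.1776*q - 5.3724)/(3.13*q^3 - 0.04*q^2 + 2.42*q + 2.22)^2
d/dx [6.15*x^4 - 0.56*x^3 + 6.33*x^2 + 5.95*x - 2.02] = 24.6*x^3 - 1.68*x^2 + 12.66*x + 5.95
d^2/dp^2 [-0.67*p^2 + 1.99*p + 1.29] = -1.34000000000000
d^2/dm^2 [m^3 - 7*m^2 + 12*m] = 6*m - 14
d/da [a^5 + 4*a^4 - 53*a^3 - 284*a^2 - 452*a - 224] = 5*a^4 + 16*a^3 - 159*a^2 - 568*a - 452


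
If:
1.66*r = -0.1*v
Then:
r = -0.0602409638554217*v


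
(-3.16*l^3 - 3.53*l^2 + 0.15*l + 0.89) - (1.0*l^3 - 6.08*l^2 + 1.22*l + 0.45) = -4.16*l^3 + 2.55*l^2 - 1.07*l + 0.44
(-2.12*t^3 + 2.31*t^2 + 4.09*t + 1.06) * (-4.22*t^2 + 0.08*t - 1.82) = 8.9464*t^5 - 9.9178*t^4 - 13.2166*t^3 - 8.3502*t^2 - 7.359*t - 1.9292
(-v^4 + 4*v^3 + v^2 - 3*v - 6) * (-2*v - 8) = 2*v^5 - 34*v^3 - 2*v^2 + 36*v + 48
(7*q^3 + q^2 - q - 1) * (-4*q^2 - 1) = -28*q^5 - 4*q^4 - 3*q^3 + 3*q^2 + q + 1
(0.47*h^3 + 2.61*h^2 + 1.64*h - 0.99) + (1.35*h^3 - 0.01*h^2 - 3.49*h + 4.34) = 1.82*h^3 + 2.6*h^2 - 1.85*h + 3.35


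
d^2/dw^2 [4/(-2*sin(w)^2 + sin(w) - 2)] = 4*(16*sin(w)^4 - 6*sin(w)^3 - 39*sin(w)^2 + 14*sin(w) + 6)/(-sin(w) - cos(2*w) + 3)^3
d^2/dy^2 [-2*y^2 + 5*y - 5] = -4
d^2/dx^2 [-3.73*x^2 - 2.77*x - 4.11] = -7.46000000000000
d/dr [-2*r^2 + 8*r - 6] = 8 - 4*r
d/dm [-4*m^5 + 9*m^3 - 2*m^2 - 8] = m*(-20*m^3 + 27*m - 4)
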